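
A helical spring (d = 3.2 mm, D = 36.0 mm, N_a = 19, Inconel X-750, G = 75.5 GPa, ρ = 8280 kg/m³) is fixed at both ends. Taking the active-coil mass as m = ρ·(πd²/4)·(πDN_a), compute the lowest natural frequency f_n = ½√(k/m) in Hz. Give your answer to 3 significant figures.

44.2 Hz

k = Gd⁴/(8D³N_a) = (75.5×10³)(3.2⁴)/(8·36.0³·19) = 1.1163 N/mm = 1116.3 N/m
Wire length L = πDN_a = π·36.0·19 = 2148.8 mm
m = ρ·(πd²/4)·L = 8280 × 8.0425×10⁻⁶ m² × 2.1488 m = 0.1431 kg
f_n = ½√(k/m) = 0.5·√(1116.3/0.1431) = 0.5·√(7801.3) = 44.163 Hz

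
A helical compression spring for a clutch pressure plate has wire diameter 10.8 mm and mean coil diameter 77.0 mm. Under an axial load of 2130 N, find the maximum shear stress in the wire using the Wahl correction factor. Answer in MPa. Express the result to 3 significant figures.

401 MPa

Spring index C = D/d = 77.0/10.8 = 7.1296
K_W = (4C−1)/(4C−4) + 0.615/C = 27.519/24.519 + 0.0863 = 1.2086
τ₀ = 8FD/(πd³) = 8·2130·77.0/(π·10.8³) = 1.31208e+06/3957.5 = 331.54 MPa
τ_max = K·τ₀ = 1.2086 × 331.54 = 400.71 MPa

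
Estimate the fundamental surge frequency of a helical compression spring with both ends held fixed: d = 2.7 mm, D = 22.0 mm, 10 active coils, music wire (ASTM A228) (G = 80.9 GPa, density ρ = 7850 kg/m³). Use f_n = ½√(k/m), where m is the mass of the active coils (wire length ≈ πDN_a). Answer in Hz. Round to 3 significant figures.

202 Hz

k = Gd⁴/(8D³N_a) = (80.9×10³)(2.7⁴)/(8·22.0³·10) = 5.0471 N/mm = 5047.1 N/m
Wire length L = πDN_a = π·22.0·10 = 691.15 mm
m = ρ·(πd²/4)·L = 7850 × 5.7256×10⁻⁶ m² × 0.69115 m = 0.031064 kg
f_n = ½√(k/m) = 0.5·√(5047.1/0.031064) = 0.5·√(1.6247e+05) = 201.54 Hz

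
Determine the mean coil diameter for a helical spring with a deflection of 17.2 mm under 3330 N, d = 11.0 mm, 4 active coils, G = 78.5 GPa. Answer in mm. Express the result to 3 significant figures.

57.0 mm

Required rate k = F/δ = 3330/17.2 = 193.6 N/mm
D = (Gd⁴/(8N_a·k))^(1/3) = (78.5×10³·11.0⁴/(8·4·193.6))^(1/3)
  = (185513)^(1/3) = 57.0328 mm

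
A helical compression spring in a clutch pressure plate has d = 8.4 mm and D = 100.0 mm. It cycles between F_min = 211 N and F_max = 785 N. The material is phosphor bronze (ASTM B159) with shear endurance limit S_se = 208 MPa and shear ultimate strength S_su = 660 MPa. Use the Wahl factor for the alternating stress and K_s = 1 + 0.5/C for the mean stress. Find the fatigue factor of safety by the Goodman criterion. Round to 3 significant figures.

C = D/d = 100.0/8.4 = 11.9048; K_W = (4C−1)/(4C−4)+0.615/C = 1.1204; K_s = 1+0.5/C = 1.0420
F_a = (F_max−F_min)/2 = 287 N; F_m = (F_max+F_min)/2 = 498 N
τ_a = K_W·8F_aD/(πd³) = 1.1204 × 123.31 = 138.16 MPa
τ_m = K_s·8F_mD/(πd³) = 1.0420 × 213.96 = 222.95 MPa
Goodman: 1/n_f = τ_a/S_se + τ_m/S_su = 138.16/208 + 222.95/660 = 0.66421 + 0.33780 = 1.002
n_f = 1/1.002 = 0.998

0.998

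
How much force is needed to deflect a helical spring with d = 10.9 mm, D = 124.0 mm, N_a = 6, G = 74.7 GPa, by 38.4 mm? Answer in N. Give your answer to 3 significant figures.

k = Gd⁴/(8D³N_a) = (74.7×10³)(10.9⁴)/(8·124.0³·6) = 11.522 N/mm
F = k·δ = 11.522 × 38.4 = 442.44 N

442 N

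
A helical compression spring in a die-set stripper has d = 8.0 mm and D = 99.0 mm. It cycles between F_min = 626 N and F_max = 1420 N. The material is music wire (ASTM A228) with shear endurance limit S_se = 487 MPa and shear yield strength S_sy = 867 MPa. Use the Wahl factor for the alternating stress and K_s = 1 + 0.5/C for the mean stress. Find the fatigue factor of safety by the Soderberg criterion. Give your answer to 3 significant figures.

C = D/d = 99.0/8.0 = 12.3750; K_W = (4C−1)/(4C−4)+0.615/C = 1.1156; K_s = 1+0.5/C = 1.0404
F_a = (F_max−F_min)/2 = 397 N; F_m = (F_max+F_min)/2 = 1023 N
τ_a = K_W·8F_aD/(πd³) = 1.1156 × 195.48 = 218.08 MPa
τ_m = K_s·8F_mD/(πd³) = 1.0404 × 503.71 = 524.06 MPa
Soderberg: 1/n_f = τ_a/S_se + τ_m/S_sy = 218.08/487 + 524.06/867 = 0.44780 + 0.60445 = 1.0523
n_f = 1/1.0523 = 0.9503

0.950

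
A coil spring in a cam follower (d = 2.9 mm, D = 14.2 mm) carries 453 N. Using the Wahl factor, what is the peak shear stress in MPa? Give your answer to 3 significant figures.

Spring index C = D/d = 14.2/2.9 = 4.8966
K_W = (4C−1)/(4C−4) + 0.615/C = 18.586/15.586 + 0.1256 = 1.3181
τ₀ = 8FD/(πd³) = 8·453·14.2/(π·2.9³) = 51460.8/76.62 = 671.63 MPa
τ_max = K·τ₀ = 1.3181 × 671.63 = 885.26 MPa

885 MPa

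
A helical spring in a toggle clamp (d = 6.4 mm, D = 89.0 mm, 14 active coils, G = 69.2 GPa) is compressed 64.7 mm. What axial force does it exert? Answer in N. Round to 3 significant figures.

k = Gd⁴/(8D³N_a) = (69.2×10³)(6.4⁴)/(8·89.0³·14) = 1.4704 N/mm
F = k·δ = 1.4704 × 64.7 = 95.135 N

95.1 N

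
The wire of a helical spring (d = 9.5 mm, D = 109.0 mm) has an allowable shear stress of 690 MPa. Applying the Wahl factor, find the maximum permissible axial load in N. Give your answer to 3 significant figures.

1890 N

C = D/d = 109.0/9.5 = 11.4737
K_W = (4C−1)/(4C−4) + 0.615/C = 44.895/41.895 + 0.0536 = 1.1252
τ_max = K·8FD/(πd³) → F_max = τ_allow·πd³/(8DK)
F_max = 690·π·9.5³/(8·109.0·1.1252) = 1.8585e+06/981.18 = 1894.2 N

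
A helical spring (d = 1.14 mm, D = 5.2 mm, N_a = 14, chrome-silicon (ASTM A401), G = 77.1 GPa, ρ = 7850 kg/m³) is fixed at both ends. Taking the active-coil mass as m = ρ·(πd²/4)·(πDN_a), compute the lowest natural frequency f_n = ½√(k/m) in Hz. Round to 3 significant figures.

1060 Hz

k = Gd⁴/(8D³N_a) = (77.1×10³)(1.14⁴)/(8·5.2³·14) = 8.2689 N/mm = 8268.9 N/m
Wire length L = πDN_a = π·5.2·14 = 228.71 mm
m = ρ·(πd²/4)·L = 7850 × 1.0207×10⁻⁶ m² × 0.22871 m = 0.0018325 kg
f_n = ½√(k/m) = 0.5·√(8268.9/0.0018325) = 0.5·√(4.5123e+06) = 1062.1 Hz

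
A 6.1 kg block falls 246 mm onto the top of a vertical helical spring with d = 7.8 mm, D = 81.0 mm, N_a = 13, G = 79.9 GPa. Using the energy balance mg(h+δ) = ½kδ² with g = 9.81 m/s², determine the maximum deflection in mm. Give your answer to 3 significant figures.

k = Gd⁴/(8D³N_a) = (79.9×10³)(7.8⁴)/(8·81.0³·13) = 5.351 N/mm
W = mg = 6.1 × 9.81 = 59.841 N
½kδ² − Wδ − Wh = 0 → δ = (W + √(W² + 2kWh))/k
δ = (59.841 + √(3580.9 + 157544))/5.351 = (59.841 + 401.4)/5.351 = 86.197 mm

86.2 mm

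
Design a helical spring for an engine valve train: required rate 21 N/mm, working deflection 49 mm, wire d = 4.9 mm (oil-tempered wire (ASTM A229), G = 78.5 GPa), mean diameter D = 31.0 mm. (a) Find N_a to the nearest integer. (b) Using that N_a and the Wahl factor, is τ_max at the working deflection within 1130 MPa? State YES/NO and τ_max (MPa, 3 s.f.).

N_a = Gd⁴/(8D³k) = (78.5×10³)(4.9⁴)/(8·31.0³·21) = 9.042 → N_a = 9
Actual rate k = Gd⁴/(8D³·9) = 21.098 N/mm
Working load F = kδ = 21.098·49 = 1033.8 N
C = 31.0/4.9 = 6.3265; K_W = (4C−1)/(4C−4)+0.615/C = 1.2380
τ_max = K_W·8FD/(πd³) = 1.2380·693.66 = 858.76 MPa
τ_max ≤ 1130 MPa → acceptable

(a) 9 coils; (b) YES, τ_max = 859 MPa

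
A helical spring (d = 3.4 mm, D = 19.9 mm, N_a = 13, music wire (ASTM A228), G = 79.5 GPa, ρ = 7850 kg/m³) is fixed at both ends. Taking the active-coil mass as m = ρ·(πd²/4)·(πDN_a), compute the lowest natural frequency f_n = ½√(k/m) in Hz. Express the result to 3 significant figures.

k = Gd⁴/(8D³N_a) = (79.5×10³)(3.4⁴)/(8·19.9³·13) = 12.963 N/mm = 12963 N/m
Wire length L = πDN_a = π·19.9·13 = 812.73 mm
m = ρ·(πd²/4)·L = 7850 × 9.0792×10⁻⁶ m² × 0.81273 m = 0.057925 kg
f_n = ½√(k/m) = 0.5·√(12963/0.057925) = 0.5·√(2.2378e+05) = 236.53 Hz

237 Hz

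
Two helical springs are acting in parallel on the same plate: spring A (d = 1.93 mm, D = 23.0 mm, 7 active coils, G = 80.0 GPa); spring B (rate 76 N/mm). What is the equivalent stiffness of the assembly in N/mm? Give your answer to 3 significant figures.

k_A = Gd⁴/(8D³N_a) = (80.0×10³)(1.93⁴)/(8·23.0³·7) = 1.6291 N/mm
Parallel: k_eq = 1.6291 + 76 = 77.629 N/mm

77.6 N/mm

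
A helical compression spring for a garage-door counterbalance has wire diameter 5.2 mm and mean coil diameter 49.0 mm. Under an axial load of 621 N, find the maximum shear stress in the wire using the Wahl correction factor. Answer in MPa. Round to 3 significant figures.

Spring index C = D/d = 49.0/5.2 = 9.4231
K_W = (4C−1)/(4C−4) + 0.615/C = 36.692/33.692 + 0.0653 = 1.1543
τ₀ = 8FD/(πd³) = 8·621·49.0/(π·5.2³) = 243432/441.73 = 551.08 MPa
τ_max = K·τ₀ = 1.1543 × 551.08 = 636.12 MPa

636 MPa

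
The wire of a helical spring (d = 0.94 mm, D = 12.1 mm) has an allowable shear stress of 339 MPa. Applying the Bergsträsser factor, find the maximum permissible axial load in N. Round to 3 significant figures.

8.28 N

C = D/d = 12.1/0.94 = 12.8723
K_B = (4C+2)/(4C−3) = 53.489/48.489 = 1.1031
τ_max = K·8FD/(πd³) → F_max = τ_allow·πd³/(8DK)
F_max = 339·π·0.94³/(8·12.1·1.1031) = 884.57/106.78 = 8.2839 N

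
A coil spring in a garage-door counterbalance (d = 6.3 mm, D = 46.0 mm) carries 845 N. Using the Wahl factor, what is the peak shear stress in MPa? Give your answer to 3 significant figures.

476 MPa

Spring index C = D/d = 46.0/6.3 = 7.3016
K_W = (4C−1)/(4C−4) + 0.615/C = 28.206/25.206 + 0.0842 = 1.2032
τ₀ = 8FD/(πd³) = 8·845·46.0/(π·6.3³) = 310960/785.55 = 395.85 MPa
τ_max = K·τ₀ = 1.2032 × 395.85 = 476.31 MPa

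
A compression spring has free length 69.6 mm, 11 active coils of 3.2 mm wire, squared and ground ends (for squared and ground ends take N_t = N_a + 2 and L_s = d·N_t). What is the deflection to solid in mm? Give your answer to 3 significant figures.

28.0 mm

N_t = 13; L_s = 3.2·13 = 41.6 mm
δ_solid = L₀ − L_s = 69.6 − 41.6 = 28 mm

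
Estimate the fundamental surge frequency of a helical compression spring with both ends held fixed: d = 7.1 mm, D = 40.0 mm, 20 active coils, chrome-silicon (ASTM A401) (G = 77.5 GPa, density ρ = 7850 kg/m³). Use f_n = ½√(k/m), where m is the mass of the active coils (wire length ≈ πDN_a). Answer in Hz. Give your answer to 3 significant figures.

k = Gd⁴/(8D³N_a) = (77.5×10³)(7.1⁴)/(8·40.0³·20) = 19.232 N/mm = 19232 N/m
Wire length L = πDN_a = π·40.0·20 = 2513.3 mm
m = ρ·(πd²/4)·L = 7850 × 39.592×10⁻⁶ m² × 2.5133 m = 0.78112 kg
f_n = ½√(k/m) = 0.5·√(19232/0.78112) = 0.5·√(24622) = 78.457 Hz

78.5 Hz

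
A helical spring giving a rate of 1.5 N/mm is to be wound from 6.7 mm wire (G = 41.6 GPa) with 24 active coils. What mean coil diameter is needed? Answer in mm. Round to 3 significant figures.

66.3 mm

D = (Gd⁴/(8N_a·k))^(1/3) = (41.6×10³·6.7⁴/(8·24·1.5))^(1/3)
  = (291072)^(1/3) = 66.2725 mm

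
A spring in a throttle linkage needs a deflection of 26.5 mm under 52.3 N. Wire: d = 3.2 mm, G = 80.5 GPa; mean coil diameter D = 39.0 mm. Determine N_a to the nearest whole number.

Required rate k = F/δ = 52.3/26.5 = 1.9736 N/mm
N_a = Gd⁴/(8D³k) = (80.5×10³ × 3.2⁴)/(8 × 39.0³ × 1.9736)
    = 8.44104e+06 / 936569 = 9.013 → 9 coils

9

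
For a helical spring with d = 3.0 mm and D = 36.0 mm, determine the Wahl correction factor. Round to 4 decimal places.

C = D/d = 36.0/3.0 = 12.0000
K_W = (4C−1)/(4C−4) + 0.615/C = 47.000/44.000 + 0.0512 = 1.1194

1.1194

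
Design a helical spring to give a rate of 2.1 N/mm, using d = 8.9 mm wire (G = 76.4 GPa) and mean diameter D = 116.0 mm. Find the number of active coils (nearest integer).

N_a = Gd⁴/(8D³k) = (76.4×10³ × 8.9⁴)/(8 × 116.0³ × 2.1)
    = 4.79351e+08 / 2.62231e+07 = 18.28 → 18 coils

18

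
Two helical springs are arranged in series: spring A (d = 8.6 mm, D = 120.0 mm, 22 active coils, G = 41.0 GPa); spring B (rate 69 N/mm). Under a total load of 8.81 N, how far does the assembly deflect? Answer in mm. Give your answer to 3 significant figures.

k_A = Gd⁴/(8D³N_a) = (41.0×10³)(8.6⁴)/(8·120.0³·22) = 0.73743 N/mm
Series: 1/k_eq = 1/0.73743 + 1/69 = 1.3706; k_eq = 0.72963 N/mm
δ = F/k_eq = 8.81/0.72963 = 12.075 mm

12.1 mm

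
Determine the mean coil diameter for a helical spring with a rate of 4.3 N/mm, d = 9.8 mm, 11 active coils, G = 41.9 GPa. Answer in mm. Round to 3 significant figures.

D = (Gd⁴/(8N_a·k))^(1/3) = (41.9×10³·9.8⁴/(8·11·4.3))^(1/3)
  = (1.02133e+06)^(1/3) = 100.7061 mm

101 mm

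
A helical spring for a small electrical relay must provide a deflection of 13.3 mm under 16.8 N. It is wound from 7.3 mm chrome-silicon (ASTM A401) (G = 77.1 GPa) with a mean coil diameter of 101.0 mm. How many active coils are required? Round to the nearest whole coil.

Required rate k = F/δ = 16.8/13.3 = 1.2632 N/mm
N_a = Gd⁴/(8D³k) = (77.1×10³ × 7.3⁴)/(8 × 101.0³ × 1.2632)
    = 2.1895e+08 / 1.04115e+07 = 21.03 → 21 coils

21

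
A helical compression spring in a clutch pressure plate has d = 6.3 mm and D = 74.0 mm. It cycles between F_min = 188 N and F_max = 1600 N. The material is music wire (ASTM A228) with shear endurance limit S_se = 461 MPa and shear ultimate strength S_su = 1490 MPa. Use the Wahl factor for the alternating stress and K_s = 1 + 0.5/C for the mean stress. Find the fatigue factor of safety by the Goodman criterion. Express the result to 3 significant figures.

0.566

C = D/d = 74.0/6.3 = 11.7460; K_W = (4C−1)/(4C−4)+0.615/C = 1.1222; K_s = 1+0.5/C = 1.0426
F_a = (F_max−F_min)/2 = 706 N; F_m = (F_max+F_min)/2 = 894 N
τ_a = K_W·8F_aD/(πd³) = 1.1222 × 532.05 = 597.04 MPa
τ_m = K_s·8F_mD/(πd³) = 1.0426 × 673.73 = 702.41 MPa
Goodman: 1/n_f = τ_a/S_se + τ_m/S_su = 597.04/461 + 702.41/1490 = 1.29511 + 0.47142 = 1.7665
n_f = 1/1.7665 = 0.5661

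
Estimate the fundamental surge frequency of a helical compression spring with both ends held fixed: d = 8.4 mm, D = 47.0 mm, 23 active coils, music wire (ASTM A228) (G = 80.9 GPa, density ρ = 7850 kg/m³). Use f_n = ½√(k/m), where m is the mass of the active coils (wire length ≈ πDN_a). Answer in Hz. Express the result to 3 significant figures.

59.7 Hz

k = Gd⁴/(8D³N_a) = (80.9×10³)(8.4⁴)/(8·47.0³·23) = 21.084 N/mm = 21084 N/m
Wire length L = πDN_a = π·47.0·23 = 3396.1 mm
m = ρ·(πd²/4)·L = 7850 × 55.418×10⁻⁶ m² × 3.3961 m = 1.4774 kg
f_n = ½√(k/m) = 0.5·√(21084/1.4774) = 0.5·√(14271) = 59.731 Hz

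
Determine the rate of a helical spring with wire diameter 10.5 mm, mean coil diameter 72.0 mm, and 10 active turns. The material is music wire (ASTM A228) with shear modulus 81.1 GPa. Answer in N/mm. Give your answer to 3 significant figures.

k = Gd⁴/(8D³N_a) = (81.1×10³ × 10.5⁴) / (8 × 72.0³ × 10)
  = 9.85776e+08 / 2.98598e+07 = 33.013 N/mm

33.0 N/mm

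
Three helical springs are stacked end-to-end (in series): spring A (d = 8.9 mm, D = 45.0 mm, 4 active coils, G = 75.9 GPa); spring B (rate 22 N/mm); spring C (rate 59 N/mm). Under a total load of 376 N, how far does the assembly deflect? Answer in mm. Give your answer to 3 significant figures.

25.8 mm

k_A = Gd⁴/(8D³N_a) = (75.9×10³)(8.9⁴)/(8·45.0³·4) = 163.31 N/mm
Series: 1/k_eq = 1/163.31 + 1/22 + 1/59 = 0.068527; k_eq = 14.593 N/mm
δ = F/k_eq = 376/14.593 = 25.766 mm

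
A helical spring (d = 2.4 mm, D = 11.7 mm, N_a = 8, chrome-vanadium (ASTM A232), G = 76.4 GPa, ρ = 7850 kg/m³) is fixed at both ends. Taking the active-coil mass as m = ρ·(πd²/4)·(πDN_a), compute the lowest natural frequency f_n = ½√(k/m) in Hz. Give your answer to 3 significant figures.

k = Gd⁴/(8D³N_a) = (76.4×10³)(2.4⁴)/(8·11.7³·8) = 24.729 N/mm = 24729 N/m
Wire length L = πDN_a = π·11.7·8 = 294.05 mm
m = ρ·(πd²/4)·L = 7850 × 4.5239×10⁻⁶ m² × 0.29405 m = 0.010443 kg
f_n = ½√(k/m) = 0.5·√(24729/0.010443) = 0.5·√(2.3681e+06) = 769.43 Hz

769 Hz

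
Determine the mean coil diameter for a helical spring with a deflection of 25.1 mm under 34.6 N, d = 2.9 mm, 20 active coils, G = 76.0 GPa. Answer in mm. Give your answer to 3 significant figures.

29.0 mm

Required rate k = F/δ = 34.6/25.1 = 1.3785 N/mm
D = (Gd⁴/(8N_a·k))^(1/3) = (76.0×10³·2.9⁴/(8·20·1.3785))^(1/3)
  = (24371.6)^(1/3) = 28.9931 mm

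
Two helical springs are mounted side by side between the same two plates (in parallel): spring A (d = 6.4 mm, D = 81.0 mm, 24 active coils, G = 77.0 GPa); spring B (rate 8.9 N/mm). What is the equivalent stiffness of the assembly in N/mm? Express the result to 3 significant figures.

k_A = Gd⁴/(8D³N_a) = (77.0×10³)(6.4⁴)/(8·81.0³·24) = 1.2661 N/mm
Parallel: k_eq = 1.2661 + 8.9 = 10.166 N/mm

10.2 N/mm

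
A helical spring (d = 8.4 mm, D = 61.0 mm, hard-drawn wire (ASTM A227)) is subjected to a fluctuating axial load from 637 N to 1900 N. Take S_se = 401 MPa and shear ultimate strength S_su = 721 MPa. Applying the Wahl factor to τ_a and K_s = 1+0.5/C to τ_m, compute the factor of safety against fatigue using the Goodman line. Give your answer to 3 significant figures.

C = D/d = 61.0/8.4 = 7.2619; K_W = (4C−1)/(4C−4)+0.615/C = 1.2045; K_s = 1+0.5/C = 1.0689
F_a = (F_max−F_min)/2 = 631.5 N; F_m = (F_max+F_min)/2 = 1268.5 N
τ_a = K_W·8F_aD/(πd³) = 1.2045 × 165.5 = 199.34 MPa
τ_m = K_s·8F_mD/(πd³) = 1.0689 × 332.45 = 355.34 MPa
Goodman: 1/n_f = τ_a/S_se + τ_m/S_su = 199.34/401 + 355.34/721 = 0.49711 + 0.49284 = 0.98995
n_f = 1/0.98995 = 1.01

1.01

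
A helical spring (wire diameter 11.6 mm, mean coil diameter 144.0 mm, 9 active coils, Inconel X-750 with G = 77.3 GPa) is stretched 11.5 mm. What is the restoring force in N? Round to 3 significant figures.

k = Gd⁴/(8D³N_a) = (77.3×10³)(11.6⁴)/(8·144.0³·9) = 6.5102 N/mm
F = k·δ = 6.5102 × 11.5 = 74.867 N

74.9 N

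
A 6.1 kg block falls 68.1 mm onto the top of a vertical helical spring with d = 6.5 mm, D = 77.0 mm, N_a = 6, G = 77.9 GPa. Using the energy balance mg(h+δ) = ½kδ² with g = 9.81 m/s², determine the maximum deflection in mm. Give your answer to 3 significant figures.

k = Gd⁴/(8D³N_a) = (77.9×10³)(6.5⁴)/(8·77.0³·6) = 6.3457 N/mm
W = mg = 6.1 × 9.81 = 59.841 N
½kδ² − Wδ − Wh = 0 → δ = (W + √(W² + 2kWh))/k
δ = (59.841 + √(3580.9 + 51719.4))/6.3457 = (59.841 + 235.16)/6.3457 = 46.489 mm

46.5 mm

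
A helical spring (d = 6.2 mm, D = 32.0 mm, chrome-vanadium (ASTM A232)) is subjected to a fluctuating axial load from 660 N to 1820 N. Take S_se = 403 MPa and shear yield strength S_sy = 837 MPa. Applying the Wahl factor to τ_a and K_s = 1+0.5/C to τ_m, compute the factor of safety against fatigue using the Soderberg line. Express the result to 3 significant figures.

0.837

C = D/d = 32.0/6.2 = 5.1613; K_W = (4C−1)/(4C−4)+0.615/C = 1.2994; K_s = 1+0.5/C = 1.0969
F_a = (F_max−F_min)/2 = 580 N; F_m = (F_max+F_min)/2 = 1240 N
τ_a = K_W·8F_aD/(πd³) = 1.2994 × 198.31 = 257.68 MPa
τ_m = K_s·8F_mD/(πd³) = 1.0969 × 423.97 = 465.04 MPa
Soderberg: 1/n_f = τ_a/S_se + τ_m/S_sy = 257.68/403 + 465.04/837 = 0.63941 + 0.55561 = 1.195
n_f = 1/1.195 = 0.8368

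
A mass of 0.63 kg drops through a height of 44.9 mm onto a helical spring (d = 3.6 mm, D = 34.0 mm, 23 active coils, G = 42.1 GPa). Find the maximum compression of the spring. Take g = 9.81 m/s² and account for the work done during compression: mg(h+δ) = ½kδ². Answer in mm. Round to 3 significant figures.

31.0 mm

k = Gd⁴/(8D³N_a) = (42.1×10³)(3.6⁴)/(8·34.0³·23) = 0.97777 N/mm
W = mg = 0.63 × 9.81 = 6.1803 N
½kδ² − Wδ − Wh = 0 → δ = (W + √(W² + 2kWh))/k
δ = (6.1803 + √(38.196 + 542.655))/0.97777 = (6.1803 + 24.101)/0.97777 = 30.97 mm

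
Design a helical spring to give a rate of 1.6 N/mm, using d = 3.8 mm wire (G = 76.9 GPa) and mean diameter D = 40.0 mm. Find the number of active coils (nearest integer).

N_a = Gd⁴/(8D³k) = (76.9×10³ × 3.8⁴)/(8 × 40.0³ × 1.6)
    = 1.60347e+07 / 819200 = 19.57 → 20 coils

20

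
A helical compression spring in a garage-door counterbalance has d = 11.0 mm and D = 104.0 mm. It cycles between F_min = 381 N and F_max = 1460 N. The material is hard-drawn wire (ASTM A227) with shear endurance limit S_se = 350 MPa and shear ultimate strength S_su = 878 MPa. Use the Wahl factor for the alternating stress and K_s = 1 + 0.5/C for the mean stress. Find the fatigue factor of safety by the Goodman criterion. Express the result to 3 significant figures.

C = D/d = 104.0/11.0 = 9.4545; K_W = (4C−1)/(4C−4)+0.615/C = 1.1538; K_s = 1+0.5/C = 1.0529
F_a = (F_max−F_min)/2 = 539.5 N; F_m = (F_max+F_min)/2 = 920.5 N
τ_a = K_W·8F_aD/(πd³) = 1.1538 × 107.35 = 123.85 MPa
τ_m = K_s·8F_mD/(πd³) = 1.0529 × 183.16 = 192.84 MPa
Goodman: 1/n_f = τ_a/S_se + τ_m/S_su = 123.85/350 + 192.84/878 = 0.35386 + 0.21964 = 0.5735
n_f = 1/0.5735 = 1.744

1.74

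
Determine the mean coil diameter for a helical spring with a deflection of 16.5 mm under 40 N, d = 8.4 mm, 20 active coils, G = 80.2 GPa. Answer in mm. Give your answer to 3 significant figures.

101 mm

Required rate k = F/δ = 40/16.5 = 2.4242 N/mm
D = (Gd⁴/(8N_a·k))^(1/3) = (80.2×10³·8.4⁴/(8·20·2.4242))^(1/3)
  = (1.02943e+06)^(1/3) = 100.9714 mm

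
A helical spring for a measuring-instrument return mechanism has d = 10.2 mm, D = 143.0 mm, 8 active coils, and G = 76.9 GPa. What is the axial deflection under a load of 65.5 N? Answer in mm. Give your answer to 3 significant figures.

14.7 mm

k = Gd⁴/(8D³N_a) = (76.9×10³)(10.2⁴)/(8·143.0³·8) = 4.4477 N/mm
δ = F/k = 65.5 / 4.4477 = 14.727 mm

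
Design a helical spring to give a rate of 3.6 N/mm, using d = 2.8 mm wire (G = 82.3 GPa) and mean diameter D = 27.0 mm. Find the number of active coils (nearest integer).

9

N_a = Gd⁴/(8D³k) = (82.3×10³ × 2.8⁴)/(8 × 27.0³ × 3.6)
    = 5.05862e+06 / 566870 = 8.924 → 9 coils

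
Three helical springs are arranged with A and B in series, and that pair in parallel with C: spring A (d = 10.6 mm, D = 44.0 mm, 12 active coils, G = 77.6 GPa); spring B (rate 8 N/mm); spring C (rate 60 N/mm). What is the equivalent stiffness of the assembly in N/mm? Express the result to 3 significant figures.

67.5 N/mm

k_A = Gd⁴/(8D³N_a) = (77.6×10³)(10.6⁴)/(8·44.0³·12) = 119.8 N/mm
Springs A,B series: k_AB = 1/(1/119.8+1/8) = 7.4992 N/mm; parallel with C: k_eq = 7.4992+60 = 67.499 N/mm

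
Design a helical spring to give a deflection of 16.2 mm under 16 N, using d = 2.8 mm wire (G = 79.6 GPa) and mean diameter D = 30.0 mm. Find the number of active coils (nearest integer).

23

Required rate k = F/δ = 16/16.2 = 0.98765 N/mm
N_a = Gd⁴/(8D³k) = (79.6×10³ × 2.8⁴)/(8 × 30.0³ × 0.98765)
    = 4.89266e+06 / 213333 = 22.93 → 23 coils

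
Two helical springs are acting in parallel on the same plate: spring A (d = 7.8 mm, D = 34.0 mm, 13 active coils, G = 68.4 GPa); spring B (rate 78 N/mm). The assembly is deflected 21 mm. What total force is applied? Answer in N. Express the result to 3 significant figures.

k_A = Gd⁴/(8D³N_a) = (68.4×10³)(7.8⁴)/(8·34.0³·13) = 61.939 N/mm
Parallel: k_eq = 61.939 + 78 = 139.94 N/mm
F = k_eq·δ = 139.94·21 = 2938.7 N

2940 N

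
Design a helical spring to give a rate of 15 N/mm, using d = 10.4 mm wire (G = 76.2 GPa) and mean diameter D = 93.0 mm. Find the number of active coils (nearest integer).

9

N_a = Gd⁴/(8D³k) = (76.2×10³ × 10.4⁴)/(8 × 93.0³ × 15)
    = 8.91432e+08 / 9.65228e+07 = 9.235 → 9 coils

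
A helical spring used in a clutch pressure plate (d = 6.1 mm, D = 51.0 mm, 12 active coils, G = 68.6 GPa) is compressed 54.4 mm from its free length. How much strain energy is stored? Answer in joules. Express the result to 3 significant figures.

k = Gd⁴/(8D³N_a) = (68.6×10³)(6.1⁴)/(8·51.0³·12) = 7.4587 N/mm
U = ½kδ² = 0.5 × 7.4587 × 54.4² = 11036 N·mm = 11.036 J

11.0 J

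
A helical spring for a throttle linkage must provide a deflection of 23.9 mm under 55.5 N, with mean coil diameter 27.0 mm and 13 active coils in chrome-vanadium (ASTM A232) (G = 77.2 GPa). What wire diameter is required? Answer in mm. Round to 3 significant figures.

2.80 mm

Required rate k = F/δ = 55.5/23.9 = 2.3222 N/mm
d = (8D³N_a·k / G)^(1/4) = (8·27.0³·13·2.3222 / (77.2×10³))^0.25
  = (61.575)^0.25 = 2.8012 mm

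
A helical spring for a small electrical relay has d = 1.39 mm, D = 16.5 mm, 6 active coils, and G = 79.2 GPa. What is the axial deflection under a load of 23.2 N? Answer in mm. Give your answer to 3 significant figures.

16.9 mm

k = Gd⁴/(8D³N_a) = (79.2×10³)(1.39⁴)/(8·16.5³·6) = 1.3712 N/mm
δ = F/k = 23.2 / 1.3712 = 16.92 mm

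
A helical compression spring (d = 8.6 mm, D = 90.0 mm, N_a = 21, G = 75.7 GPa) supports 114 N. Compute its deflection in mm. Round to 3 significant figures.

k = Gd⁴/(8D³N_a) = (75.7×10³)(8.6⁴)/(8·90.0³·21) = 3.3811 N/mm
δ = F/k = 114 / 3.3811 = 33.717 mm

33.7 mm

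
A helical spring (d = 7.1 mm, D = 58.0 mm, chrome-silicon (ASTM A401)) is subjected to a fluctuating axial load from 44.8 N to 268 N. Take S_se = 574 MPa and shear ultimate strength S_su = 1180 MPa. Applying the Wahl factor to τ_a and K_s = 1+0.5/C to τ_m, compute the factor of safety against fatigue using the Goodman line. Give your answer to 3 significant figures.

6.55

C = D/d = 58.0/7.1 = 8.1690; K_W = (4C−1)/(4C−4)+0.615/C = 1.1799; K_s = 1+0.5/C = 1.0612
F_a = (F_max−F_min)/2 = 111.6 N; F_m = (F_max+F_min)/2 = 156.4 N
τ_a = K_W·8F_aD/(πd³) = 1.1799 × 46.053 = 54.338 MPa
τ_m = K_s·8F_mD/(πd³) = 1.0612 × 64.54 = 68.49 MPa
Goodman: 1/n_f = τ_a/S_se + τ_m/S_su = 54.338/574 + 68.49/1180 = 0.09467 + 0.05804 = 0.15271
n_f = 1/0.15271 = 6.548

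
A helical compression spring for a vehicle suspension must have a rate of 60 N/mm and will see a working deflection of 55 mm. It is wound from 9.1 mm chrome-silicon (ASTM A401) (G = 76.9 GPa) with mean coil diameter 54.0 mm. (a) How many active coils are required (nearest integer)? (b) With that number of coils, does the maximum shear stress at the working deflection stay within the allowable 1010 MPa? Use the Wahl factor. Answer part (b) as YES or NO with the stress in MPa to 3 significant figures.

N_a = Gd⁴/(8D³k) = (76.9×10³)(9.1⁴)/(8·54.0³·60) = 6.977 → N_a = 7
Actual rate k = Gd⁴/(8D³·7) = 59.803 N/mm
Working load F = kδ = 59.803·55 = 3289.2 N
C = 54.0/9.1 = 5.9341; K_W = (4C−1)/(4C−4)+0.615/C = 1.2556
τ_max = K_W·8FD/(πd³) = 1.2556·600.2 = 753.64 MPa
τ_max ≤ 1010 MPa → acceptable

(a) 7 coils; (b) YES, τ_max = 754 MPa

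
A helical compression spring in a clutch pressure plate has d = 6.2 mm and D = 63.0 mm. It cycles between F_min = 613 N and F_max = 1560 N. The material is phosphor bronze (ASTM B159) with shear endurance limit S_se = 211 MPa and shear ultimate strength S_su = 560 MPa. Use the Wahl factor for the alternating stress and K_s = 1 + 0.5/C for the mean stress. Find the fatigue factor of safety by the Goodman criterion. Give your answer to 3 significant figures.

C = D/d = 63.0/6.2 = 10.1613; K_W = (4C−1)/(4C−4)+0.615/C = 1.1424; K_s = 1+0.5/C = 1.0492
F_a = (F_max−F_min)/2 = 473.5 N; F_m = (F_max+F_min)/2 = 1086.5 N
τ_a = K_W·8F_aD/(πd³) = 1.1424 × 318.73 = 364.12 MPa
τ_m = K_s·8F_mD/(πd³) = 1.0492 × 731.37 = 767.35 MPa
Goodman: 1/n_f = τ_a/S_se + τ_m/S_su = 364.12/211 + 767.35/560 = 1.72567 + 1.37028 = 3.0959
n_f = 1/3.0959 = 0.323

0.323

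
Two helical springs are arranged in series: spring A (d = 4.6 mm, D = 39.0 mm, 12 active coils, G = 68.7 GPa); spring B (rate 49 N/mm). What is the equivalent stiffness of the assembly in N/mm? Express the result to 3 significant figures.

4.87 N/mm

k_A = Gd⁴/(8D³N_a) = (68.7×10³)(4.6⁴)/(8·39.0³·12) = 5.4016 N/mm
Series: 1/k_eq = 1/5.4016 + 1/49 = 0.20554; k_eq = 4.8653 N/mm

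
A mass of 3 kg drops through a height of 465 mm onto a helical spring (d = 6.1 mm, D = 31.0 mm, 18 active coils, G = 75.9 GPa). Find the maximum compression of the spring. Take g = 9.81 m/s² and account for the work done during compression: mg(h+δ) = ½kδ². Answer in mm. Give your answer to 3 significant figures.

34.6 mm

k = Gd⁴/(8D³N_a) = (75.9×10³)(6.1⁴)/(8·31.0³·18) = 24.497 N/mm
W = mg = 3 × 9.81 = 29.43 N
½kδ² − Wδ − Wh = 0 → δ = (W + √(W² + 2kWh))/k
δ = (29.43 + √(866.12 + 670481))/24.497 = (29.43 + 819.36)/24.497 = 34.649 mm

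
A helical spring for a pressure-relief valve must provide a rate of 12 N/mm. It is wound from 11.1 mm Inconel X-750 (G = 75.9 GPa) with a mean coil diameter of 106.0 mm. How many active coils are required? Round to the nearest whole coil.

10

N_a = Gd⁴/(8D³k) = (75.9×10³ × 11.1⁴)/(8 × 106.0³ × 12)
    = 1.15222e+09 / 1.14338e+08 = 10.08 → 10 coils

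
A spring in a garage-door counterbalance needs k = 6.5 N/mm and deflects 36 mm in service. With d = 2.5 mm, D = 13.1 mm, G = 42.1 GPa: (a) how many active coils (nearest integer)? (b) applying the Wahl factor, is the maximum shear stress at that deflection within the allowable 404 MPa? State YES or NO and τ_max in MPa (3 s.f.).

(a) 14 coils; (b) NO, τ_max = 650 MPa

N_a = Gd⁴/(8D³k) = (42.1×10³)(2.5⁴)/(8·13.1³·6.5) = 14.07 → N_a = 14
Actual rate k = Gd⁴/(8D³·14) = 6.5315 N/mm
Working load F = kδ = 6.5315·36 = 235.13 N
C = 13.1/2.5 = 5.2400; K_W = (4C−1)/(4C−4)+0.615/C = 1.2943
τ_max = K_W·8FD/(πd³) = 1.2943·502 = 649.72 MPa
τ_max > 404 MPa → exceeds allowable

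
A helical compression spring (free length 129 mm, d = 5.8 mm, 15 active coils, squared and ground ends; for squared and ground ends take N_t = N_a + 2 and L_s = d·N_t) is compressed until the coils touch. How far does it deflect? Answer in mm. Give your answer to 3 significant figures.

30.4 mm

N_t = 17; L_s = 5.8·17 = 98.6 mm
δ_solid = L₀ − L_s = 129 − 98.6 = 30.4 mm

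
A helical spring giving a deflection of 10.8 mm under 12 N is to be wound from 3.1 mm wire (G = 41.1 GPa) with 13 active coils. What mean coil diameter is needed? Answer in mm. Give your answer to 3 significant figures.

Required rate k = F/δ = 12/10.8 = 1.1111 N/mm
D = (Gd⁴/(8N_a·k))^(1/3) = (41.1×10³·3.1⁴/(8·13·1.1111))^(1/3)
  = (32847.2)^(1/3) = 32.0257 mm

32.0 mm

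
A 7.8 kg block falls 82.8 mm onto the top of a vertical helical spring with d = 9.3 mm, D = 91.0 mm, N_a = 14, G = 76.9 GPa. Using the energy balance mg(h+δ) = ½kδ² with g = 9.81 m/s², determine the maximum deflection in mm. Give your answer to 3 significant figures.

55.8 mm

k = Gd⁴/(8D³N_a) = (76.9×10³)(9.3⁴)/(8·91.0³·14) = 6.8158 N/mm
W = mg = 7.8 × 9.81 = 76.518 N
½kδ² − Wδ − Wh = 0 → δ = (W + √(W² + 2kWh))/k
δ = (76.518 + √(5855 + 86365.4))/6.8158 = (76.518 + 303.68)/6.8158 = 55.782 mm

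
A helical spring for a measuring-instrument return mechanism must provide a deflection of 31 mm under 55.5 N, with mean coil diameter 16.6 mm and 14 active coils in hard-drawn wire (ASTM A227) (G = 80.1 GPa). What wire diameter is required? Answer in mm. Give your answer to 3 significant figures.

1.84 mm

Required rate k = F/δ = 55.5/31 = 1.7903 N/mm
d = (8D³N_a·k / G)^(1/4) = (8·16.6³·14·1.7903 / (80.1×10³))^0.25
  = (11.451)^0.25 = 1.8395 mm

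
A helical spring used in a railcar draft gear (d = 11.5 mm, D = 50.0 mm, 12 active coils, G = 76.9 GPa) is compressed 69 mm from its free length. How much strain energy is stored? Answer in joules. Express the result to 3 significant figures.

267 J

k = Gd⁴/(8D³N_a) = (76.9×10³)(11.5⁴)/(8·50.0³·12) = 112.08 N/mm
U = ½kδ² = 0.5 × 112.08 × 69² = 2.6681e+05 N·mm = 266.81 J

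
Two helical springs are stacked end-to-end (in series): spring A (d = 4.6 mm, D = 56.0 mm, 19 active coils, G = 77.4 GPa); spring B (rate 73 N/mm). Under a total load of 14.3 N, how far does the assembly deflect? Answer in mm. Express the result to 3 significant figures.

k_A = Gd⁴/(8D³N_a) = (77.4×10³)(4.6⁴)/(8·56.0³·19) = 1.2983 N/mm
Series: 1/k_eq = 1/1.2983 + 1/73 = 0.78396; k_eq = 1.2756 N/mm
δ = F/k_eq = 14.3/1.2756 = 11.211 mm

11.2 mm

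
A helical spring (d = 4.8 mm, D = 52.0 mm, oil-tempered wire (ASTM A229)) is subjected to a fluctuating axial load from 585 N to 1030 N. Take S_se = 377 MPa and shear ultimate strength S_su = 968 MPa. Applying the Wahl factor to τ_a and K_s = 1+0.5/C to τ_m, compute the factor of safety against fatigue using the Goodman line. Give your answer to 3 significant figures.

0.542

C = D/d = 52.0/4.8 = 10.8333; K_W = (4C−1)/(4C−4)+0.615/C = 1.1330; K_s = 1+0.5/C = 1.0462
F_a = (F_max−F_min)/2 = 222.5 N; F_m = (F_max+F_min)/2 = 807.5 N
τ_a = K_W·8F_aD/(πd³) = 1.1330 × 266.41 = 301.85 MPa
τ_m = K_s·8F_mD/(πd³) = 1.0462 × 966.86 = 1011.5 MPa
Goodman: 1/n_f = τ_a/S_se + τ_m/S_su = 301.85/377 + 1011.5/968 = 0.80067 + 1.04492 = 1.8456
n_f = 1/1.8456 = 0.5418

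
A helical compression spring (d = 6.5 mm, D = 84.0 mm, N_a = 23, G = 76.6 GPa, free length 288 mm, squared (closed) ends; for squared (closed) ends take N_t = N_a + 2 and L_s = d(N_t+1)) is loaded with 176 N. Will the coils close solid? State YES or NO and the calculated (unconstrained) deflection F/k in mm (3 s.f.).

YES, δ = 140 mm

k = Gd⁴/(8D³N_a) = (76.6×10³)(6.5⁴)/(8·84.0³·23) = 1.2538 N/mm
N_t = 25; L_s = 6.5·26 = 169 mm; δ_solid = L₀ − L_s = 288 − 169 = 119 mm
δ = F/k = 176/1.2538 = 140.37 mm
δ ≥ δ_solid → spring goes solid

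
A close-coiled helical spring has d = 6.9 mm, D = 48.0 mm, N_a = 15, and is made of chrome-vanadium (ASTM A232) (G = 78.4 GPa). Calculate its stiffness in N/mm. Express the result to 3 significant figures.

13.4 N/mm

k = Gd⁴/(8D³N_a) = (78.4×10³ × 6.9⁴) / (8 × 48.0³ × 15)
  = 1.7771e+08 / 1.3271e+07 = 13.391 N/mm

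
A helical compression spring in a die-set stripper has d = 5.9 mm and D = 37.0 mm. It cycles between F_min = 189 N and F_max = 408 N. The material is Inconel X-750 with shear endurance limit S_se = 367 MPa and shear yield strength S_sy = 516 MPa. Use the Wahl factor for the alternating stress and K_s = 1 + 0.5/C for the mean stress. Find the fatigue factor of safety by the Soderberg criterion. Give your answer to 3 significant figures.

2.19

C = D/d = 37.0/5.9 = 6.2712; K_W = (4C−1)/(4C−4)+0.615/C = 1.2404; K_s = 1+0.5/C = 1.0797
F_a = (F_max−F_min)/2 = 109.5 N; F_m = (F_max+F_min)/2 = 298.5 N
τ_a = K_W·8F_aD/(πd³) = 1.2404 × 50.234 = 62.308 MPa
τ_m = K_s·8F_mD/(πd³) = 1.0797 × 136.94 = 147.86 MPa
Soderberg: 1/n_f = τ_a/S_se + τ_m/S_sy = 62.308/367 + 147.86/516 = 0.16978 + 0.28655 = 0.45632
n_f = 1/0.45632 = 2.191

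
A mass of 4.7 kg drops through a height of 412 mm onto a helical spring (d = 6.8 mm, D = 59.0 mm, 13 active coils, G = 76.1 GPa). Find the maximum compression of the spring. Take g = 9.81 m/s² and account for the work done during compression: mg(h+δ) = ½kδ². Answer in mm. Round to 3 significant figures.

k = Gd⁴/(8D³N_a) = (76.1×10³)(6.8⁴)/(8·59.0³·13) = 7.6178 N/mm
W = mg = 4.7 × 9.81 = 46.107 N
½kδ² − Wδ − Wh = 0 → δ = (W + √(W² + 2kWh))/k
δ = (46.107 + √(2125.9 + 289418))/7.6178 = (46.107 + 539.95)/7.6178 = 76.932 mm

76.9 mm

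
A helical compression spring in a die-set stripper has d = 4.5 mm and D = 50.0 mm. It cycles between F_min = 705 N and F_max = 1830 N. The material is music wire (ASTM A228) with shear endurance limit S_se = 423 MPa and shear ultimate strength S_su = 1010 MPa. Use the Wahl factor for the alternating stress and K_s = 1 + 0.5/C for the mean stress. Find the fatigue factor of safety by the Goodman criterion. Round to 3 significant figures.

C = D/d = 50.0/4.5 = 11.1111; K_W = (4C−1)/(4C−4)+0.615/C = 1.1295; K_s = 1+0.5/C = 1.0450
F_a = (F_max−F_min)/2 = 562.5 N; F_m = (F_max+F_min)/2 = 1267.5 N
τ_a = K_W·8F_aD/(πd³) = 1.1295 × 785.95 = 887.75 MPa
τ_m = K_s·8F_mD/(πd³) = 1.0450 × 1771 = 1850.7 MPa
Goodman: 1/n_f = τ_a/S_se + τ_m/S_su = 887.75/423 + 1850.7/1010 = 2.09870 + 1.83238 = 3.9311
n_f = 1/3.9311 = 0.2544

0.254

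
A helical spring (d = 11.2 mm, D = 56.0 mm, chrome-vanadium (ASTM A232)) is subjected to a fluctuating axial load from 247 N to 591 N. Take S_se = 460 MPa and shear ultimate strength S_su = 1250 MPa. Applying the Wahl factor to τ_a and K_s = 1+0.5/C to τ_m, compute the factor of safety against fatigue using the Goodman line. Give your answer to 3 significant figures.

C = D/d = 56.0/11.2 = 5.0000; K_W = (4C−1)/(4C−4)+0.615/C = 1.3105; K_s = 1+0.5/C = 1.1000
F_a = (F_max−F_min)/2 = 172 N; F_m = (F_max+F_min)/2 = 419 N
τ_a = K_W·8F_aD/(πd³) = 1.3105 × 17.458 = 22.879 MPa
τ_m = K_s·8F_mD/(πd³) = 1.1000 × 42.529 = 46.782 MPa
Goodman: 1/n_f = τ_a/S_se + τ_m/S_su = 22.879/460 + 46.782/1250 = 0.04974 + 0.03743 = 0.087163
n_f = 1/0.087163 = 11.47

11.5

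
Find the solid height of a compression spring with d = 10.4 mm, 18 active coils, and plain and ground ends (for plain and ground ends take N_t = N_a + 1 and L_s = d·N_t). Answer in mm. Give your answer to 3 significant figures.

plain and ground ends: N_t = N_a + 1 = 18 + 1 = 19
L_s = d·N_t = 10.4 × 19 = 197.6 mm

198 mm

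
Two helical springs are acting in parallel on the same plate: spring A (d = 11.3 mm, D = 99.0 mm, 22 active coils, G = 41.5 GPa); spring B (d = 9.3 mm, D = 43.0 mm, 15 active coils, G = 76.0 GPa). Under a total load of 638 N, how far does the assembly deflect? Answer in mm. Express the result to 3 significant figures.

10.0 mm

k_A = Gd⁴/(8D³N_a) = (41.5×10³)(11.3⁴)/(8·99.0³·22) = 3.9623 N/mm
k_B = Gd⁴/(8D³N_a) = (76.0×10³)(9.3⁴)/(8·43.0³·15) = 59.588 N/mm
Parallel: k_eq = 3.9623 + 59.588 = 63.55 N/mm
δ = F/k_eq = 638/63.55 = 10.039 mm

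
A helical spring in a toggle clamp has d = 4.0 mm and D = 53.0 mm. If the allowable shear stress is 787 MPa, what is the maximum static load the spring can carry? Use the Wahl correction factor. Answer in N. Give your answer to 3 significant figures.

337 N

C = D/d = 53.0/4.0 = 13.2500
K_W = (4C−1)/(4C−4) + 0.615/C = 52.000/49.000 + 0.0464 = 1.1076
τ_max = K·8FD/(πd³) → F_max = τ_allow·πd³/(8DK)
F_max = 787·π·4.0³/(8·53.0·1.1076) = 1.5824e+05/469.64 = 336.93 N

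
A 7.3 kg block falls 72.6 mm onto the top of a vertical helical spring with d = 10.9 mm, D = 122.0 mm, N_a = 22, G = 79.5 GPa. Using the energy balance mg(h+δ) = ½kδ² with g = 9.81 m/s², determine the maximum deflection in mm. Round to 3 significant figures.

k = Gd⁴/(8D³N_a) = (79.5×10³)(10.9⁴)/(8·122.0³·22) = 3.5114 N/mm
W = mg = 7.3 × 9.81 = 71.613 N
½kδ² − Wδ − Wh = 0 → δ = (W + √(W² + 2kWh))/k
δ = (71.613 + √(5128.4 + 36512.3))/3.5114 = (71.613 + 204.06)/3.5114 = 78.508 mm

78.5 mm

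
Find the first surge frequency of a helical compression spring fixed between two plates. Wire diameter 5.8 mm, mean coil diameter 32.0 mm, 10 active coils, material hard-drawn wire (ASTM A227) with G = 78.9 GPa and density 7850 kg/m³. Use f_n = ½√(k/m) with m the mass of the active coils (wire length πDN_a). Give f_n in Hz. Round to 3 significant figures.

k = Gd⁴/(8D³N_a) = (78.9×10³)(5.8⁴)/(8·32.0³·10) = 34.06 N/mm = 34060 N/m
Wire length L = πDN_a = π·32.0·10 = 1005.3 mm
m = ρ·(πd²/4)·L = 7850 × 26.421×10⁻⁶ m² × 1.0053 m = 0.2085 kg
f_n = ½√(k/m) = 0.5·√(34060/0.2085) = 0.5·√(1.6336e+05) = 202.09 Hz

202 Hz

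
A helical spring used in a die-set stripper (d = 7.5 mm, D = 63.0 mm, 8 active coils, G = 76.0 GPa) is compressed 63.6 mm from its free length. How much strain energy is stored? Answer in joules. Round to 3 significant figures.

k = Gd⁴/(8D³N_a) = (76.0×10³)(7.5⁴)/(8·63.0³·8) = 15.026 N/mm
U = ½kδ² = 0.5 × 15.026 × 63.6² = 30391 N·mm = 30.391 J

30.4 J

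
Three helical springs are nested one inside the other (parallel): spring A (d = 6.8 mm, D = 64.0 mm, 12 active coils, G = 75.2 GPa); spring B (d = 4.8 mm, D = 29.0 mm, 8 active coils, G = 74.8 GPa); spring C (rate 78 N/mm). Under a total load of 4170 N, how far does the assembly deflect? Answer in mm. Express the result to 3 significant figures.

k_A = Gd⁴/(8D³N_a) = (75.2×10³)(6.8⁴)/(8·64.0³·12) = 6.3891 N/mm
k_B = Gd⁴/(8D³N_a) = (74.8×10³)(4.8⁴)/(8·29.0³·8) = 25.439 N/mm
Parallel: k_eq = 6.3891 + 25.439 + 78 = 109.83 N/mm
δ = F/k_eq = 4170/109.83 = 37.969 mm

38.0 mm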